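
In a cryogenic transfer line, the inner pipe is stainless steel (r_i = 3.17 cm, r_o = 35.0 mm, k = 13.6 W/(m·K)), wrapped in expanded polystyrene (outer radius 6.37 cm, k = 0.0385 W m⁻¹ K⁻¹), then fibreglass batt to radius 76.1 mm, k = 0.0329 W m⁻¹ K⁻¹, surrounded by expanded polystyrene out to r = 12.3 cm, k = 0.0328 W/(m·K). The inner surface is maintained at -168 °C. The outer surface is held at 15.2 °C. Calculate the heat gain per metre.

Q' = 32.3 W/m

Treat each layer as a resistance in series:
  R'_stainless steel = ln(0.0350/0.0317)/(2πk) = 0.09903/(2π·13.6) = 0.001159 m·K/W
  R'_expanded polystyrene = ln(0.0637/0.0350)/(2πk) = 0.5988/(2π·0.0385) = 2.476 m·K/W
  R'_fibreglass batt = ln(0.0761/0.0637)/(2πk) = 0.1779/(2π·0.0329) = 0.8604 m·K/W
  R'_expanded polystyrene = ln(0.123/0.0761)/(2πk) = 0.4801/(2π·0.0328) = 2.330 m·K/W
ΣR = 0.001159 + 2.476 + 0.8604 + 2.330 = 5.668 m·K/W
Q' = ΔT/ΣR = (-168 °C − 15.2 °C)/5.668 = -32.3 W/m
(Negative Q' ⇒ heat flows inward; heat gain = 32.3 W/m.)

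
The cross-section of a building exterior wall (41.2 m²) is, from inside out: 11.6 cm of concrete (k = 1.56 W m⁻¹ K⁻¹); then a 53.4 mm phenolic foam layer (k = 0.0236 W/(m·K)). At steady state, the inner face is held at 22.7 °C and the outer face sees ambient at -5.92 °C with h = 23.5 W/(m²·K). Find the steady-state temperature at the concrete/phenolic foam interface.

T = 21.8 °C

Resistance network (inner→outer):
  R_concrete = L/(kA) = 0.116/(1.56·41.2) = 0.001805 K/W
  R_phenolic foam = L/(kA) = 0.0534/(0.0236·41.2) = 0.05492 K/W
  R_conv,out = 1/(hA) = 1/(23.5·41.2) = 0.001033 K/W
ΣR = 0.001805 + 0.05492 + 0.001033 = 0.05776 K/W
Q = ΔT/ΣR = (22.7 °C − -5.92 °C)/0.05776 = 495.5 W
From the inner boundary to the concrete/phenolic foam interface, ΣR_partial = 0.001805 K/W.
T_interface = T_in − Q·ΣR_partial = 22.7 °C − (495.5)(0.001805) = 21.8 °C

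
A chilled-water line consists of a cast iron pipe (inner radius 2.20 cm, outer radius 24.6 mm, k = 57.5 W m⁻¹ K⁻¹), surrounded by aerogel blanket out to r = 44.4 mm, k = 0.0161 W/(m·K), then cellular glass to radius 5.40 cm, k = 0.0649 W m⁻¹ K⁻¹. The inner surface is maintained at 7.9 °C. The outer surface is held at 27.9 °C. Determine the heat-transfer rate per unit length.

Series thermal resistances, inner to outer:
  R'_cast iron = ln(0.0246/0.0220)/(2πk) = 0.1117/(2π·57.5) = 3.092×10^-4 m·K/W
  R'_aerogel blanket = ln(0.0444/0.0246)/(2πk) = 0.5905/(2π·0.0161) = 5.837 m·K/W
  R'_cellular glass = ln(0.0540/0.0444)/(2πk) = 0.1957/(2π·0.0649) = 0.4800 m·K/W
ΣR = 3.092×10^-4 + 5.837 + 0.4800 = 6.317 m·K/W
Q' = ΔT/ΣR = (7.9 °C − 27.9 °C)/6.317 = -3.17 W/m
(Negative Q' ⇒ heat flows inward; heat gain = 3.17 W/m.)

Q' = 3.17 W/m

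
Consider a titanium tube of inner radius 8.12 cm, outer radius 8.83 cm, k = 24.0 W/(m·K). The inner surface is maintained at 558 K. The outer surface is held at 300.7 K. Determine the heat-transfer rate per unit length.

Q' = 463 kW/m

Q' = 2πk·ΔT/ln(r₂/r₁) = 2π × 24.0 × 257.3 / ln(0.0883/0.0812) = 4.63×10^5 W/m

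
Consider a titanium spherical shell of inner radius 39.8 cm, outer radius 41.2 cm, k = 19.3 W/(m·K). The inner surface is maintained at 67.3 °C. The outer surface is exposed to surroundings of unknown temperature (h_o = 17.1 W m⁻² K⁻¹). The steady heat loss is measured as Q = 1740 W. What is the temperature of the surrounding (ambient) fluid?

T_out = 19.0 °C

Sum the resistances:
  R_titanium = (1/0.398 − 1/0.412)/(4πk) = 0.08538/(4π·19.3) = 3.520×10^-4 K/W
  R_conv,out = 1/(4πr²h) = 1/(4π·0.412²·17.1) = 0.02742 K/W
ΣR = 0.02777 K/W
ΔT = Q·ΣR = 1740 × 0.02777 = 48.32 K
Heat flows outward, so T_out = T_in − ΔT = 67.3 − 48.32 = 19.0 °C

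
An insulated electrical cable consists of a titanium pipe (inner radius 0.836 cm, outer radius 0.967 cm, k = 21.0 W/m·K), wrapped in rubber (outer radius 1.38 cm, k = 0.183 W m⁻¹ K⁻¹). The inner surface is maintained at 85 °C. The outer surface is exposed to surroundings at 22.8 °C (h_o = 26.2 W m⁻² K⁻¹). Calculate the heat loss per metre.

Q' = 82.9 W/m

Series thermal resistances, inner to outer:
  R'_titanium = ln(0.00967/0.00836)/(2πk) = 0.1456/(2π·21.0) = 0.001103 m·K/W
  R'_rubber = ln(0.0138/0.00967)/(2πk) = 0.3556/(2π·0.183) = 0.3093 m·K/W
  R'_conv,out = 1/(2πr h) = 1/(2π·0.0138·26.2) = 0.4402 m·K/W
ΣR = 0.001103 + 0.3093 + 0.4402 = 0.7506 m·K/W
Q' = ΔT/ΣR = (85 °C − 22.8 °C)/0.7506 = 82.9 W/m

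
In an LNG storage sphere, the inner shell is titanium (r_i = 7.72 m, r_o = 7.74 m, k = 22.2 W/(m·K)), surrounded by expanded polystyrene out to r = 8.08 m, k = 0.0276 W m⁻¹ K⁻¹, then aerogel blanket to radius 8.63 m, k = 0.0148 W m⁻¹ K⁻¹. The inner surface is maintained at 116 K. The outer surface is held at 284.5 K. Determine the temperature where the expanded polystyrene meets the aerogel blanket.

T = 161 K

Resistance network (inner→outer):
  R_titanium = (1/7.72 − 1/7.74)/(4πk) = 3.347×10^-4/(4π·22.2) = 1.200×10^-6 K/W
  R_expanded polystyrene = (1/7.74 − 1/8.08)/(4πk) = 0.005437/(4π·0.0276) = 0.01568 K/W
  R_aerogel blanket = (1/8.08 − 1/8.63)/(4πk) = 0.007888/(4π·0.0148) = 0.04241 K/W
ΣR = 1.200×10^-6 + 0.01568 + 0.04241 = 0.05809 K/W
Q = ΔT/ΣR = (116 K − 284.5 K)/0.05809 = -2901 W
From the inner boundary to the expanded polystyrene/aerogel blanket interface, ΣR_partial = 0.01568 K/W.
T_interface = T_in − Q·ΣR_partial = 116 K − (-2901)(0.01568) = 161 K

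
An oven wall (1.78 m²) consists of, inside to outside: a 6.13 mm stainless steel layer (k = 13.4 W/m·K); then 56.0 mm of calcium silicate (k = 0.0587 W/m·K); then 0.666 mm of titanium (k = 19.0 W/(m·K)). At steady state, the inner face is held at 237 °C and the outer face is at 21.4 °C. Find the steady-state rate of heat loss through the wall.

Treat each layer as a resistance in series:
  R_stainless steel = L/(kA) = 0.00613/(13.4·1.78) = 2.570×10^-4 K/W
  R_calcium silicate = L/(kA) = 0.0560/(0.0587·1.78) = 0.5360 K/W
  R_titanium = L/(kA) = 6.66×10^-4/(19.0·1.78) = 1.969×10^-5 K/W
ΣR = 2.570×10^-4 + 0.5360 + 1.969×10^-5 = 0.5363 K/W
Q = ΔT/ΣR = (237 °C − 21.4 °C)/0.5363 = 402 W

Q = 402 W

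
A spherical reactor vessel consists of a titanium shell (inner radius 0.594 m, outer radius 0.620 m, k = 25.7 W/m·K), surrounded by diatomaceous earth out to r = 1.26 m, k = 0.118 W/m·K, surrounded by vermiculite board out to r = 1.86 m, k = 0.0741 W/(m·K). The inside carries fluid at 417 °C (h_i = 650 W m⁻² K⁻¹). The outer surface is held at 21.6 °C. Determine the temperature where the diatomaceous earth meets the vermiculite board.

T = 153 °C

Treat each layer as a resistance in series:
  R_conv,in = 1/(4πr²h) = 1/(4π·0.594²·650) = 3.470×10^-4 K/W
  R_titanium = (1/0.594 − 1/0.620)/(4πk) = 0.07060/(4π·25.7) = 2.186×10^-4 K/W
  R_diatomaceous earth = (1/0.620 − 1/1.26)/(4πk) = 0.8193/(4π·0.118) = 0.5525 K/W
  R_vermiculite board = (1/1.26 − 1/1.86)/(4πk) = 0.2560/(4π·0.0741) = 0.2749 K/W
ΣR = 3.470×10^-4 + 2.186×10^-4 + 0.5525 + 0.2749 = 0.8280 K/W
Q = ΔT/ΣR = (417 °C − 21.6 °C)/0.8280 = 477.5 W
From the inner boundary to the diatomaceous earth/vermiculite board interface, ΣR_partial = 0.5531 K/W.
T_interface = T_in − Q·ΣR_partial = 417 °C − (477.5)(0.5531) = 153 °C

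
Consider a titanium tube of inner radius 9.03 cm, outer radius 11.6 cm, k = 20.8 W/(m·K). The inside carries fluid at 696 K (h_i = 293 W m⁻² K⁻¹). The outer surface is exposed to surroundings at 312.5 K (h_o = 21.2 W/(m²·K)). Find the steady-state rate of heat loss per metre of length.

Series thermal resistances, inner to outer:
  R'_conv,in = 1/(2πr h) = 1/(2π·0.0903·293) = 0.006015 m·K/W
  R'_titanium = ln(0.116/0.0903)/(2πk) = 0.2505/(2π·20.8) = 0.001916 m·K/W
  R'_conv,out = 1/(2πr h) = 1/(2π·0.116·21.2) = 0.06472 m·K/W
ΣR = 0.006015 + 0.001916 + 0.06472 = 0.07265 m·K/W
Q' = ΔT/ΣR = (696 K − 312.5 K)/0.07265 = 5280 W/m

Q' = 5280 W/m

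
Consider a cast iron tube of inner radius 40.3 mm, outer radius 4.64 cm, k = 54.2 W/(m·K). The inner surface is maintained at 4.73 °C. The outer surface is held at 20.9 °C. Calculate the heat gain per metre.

Q' = 2πk·ΔT/ln(r₂/r₁) = 2π × 54.2 × 16.17 / ln(0.0464/0.0403) = 39100 W/m

Q' = 39.1 kW/m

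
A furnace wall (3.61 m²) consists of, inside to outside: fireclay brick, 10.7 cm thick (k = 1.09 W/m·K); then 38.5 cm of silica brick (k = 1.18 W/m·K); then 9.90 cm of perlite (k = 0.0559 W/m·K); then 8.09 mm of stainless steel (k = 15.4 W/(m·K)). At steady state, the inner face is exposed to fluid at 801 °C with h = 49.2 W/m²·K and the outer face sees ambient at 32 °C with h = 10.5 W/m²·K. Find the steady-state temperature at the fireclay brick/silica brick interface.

T = 762 °C

Treat each layer as a resistance in series:
  R_conv,in = 1/(hA) = 1/(49.2·3.61) = 0.005630 K/W
  R_fireclay brick = L/(kA) = 0.107/(1.09·3.61) = 0.02719 K/W
  R_silica brick = L/(kA) = 0.385/(1.18·3.61) = 0.09038 K/W
  R_perlite = L/(kA) = 0.0990/(0.0559·3.61) = 0.4906 K/W
  R_stainless steel = L/(kA) = 0.00809/(15.4·3.61) = 1.455×10^-4 K/W
  R_conv,out = 1/(hA) = 1/(10.5·3.61) = 0.02638 K/W
ΣR = 0.005630 + 0.02719 + 0.09038 + 0.4906 + 1.455×10^-4 + 0.02638 = 0.6403 K/W
Q = ΔT/ΣR = (801 °C − 32 °C)/0.6403 = 1201 W
From the inner boundary to the fireclay brick/silica brick interface, ΣR_partial = 0.03282 K/W.
T_interface = T_in − Q·ΣR_partial = 801 °C − (1201)(0.03282) = 762 °C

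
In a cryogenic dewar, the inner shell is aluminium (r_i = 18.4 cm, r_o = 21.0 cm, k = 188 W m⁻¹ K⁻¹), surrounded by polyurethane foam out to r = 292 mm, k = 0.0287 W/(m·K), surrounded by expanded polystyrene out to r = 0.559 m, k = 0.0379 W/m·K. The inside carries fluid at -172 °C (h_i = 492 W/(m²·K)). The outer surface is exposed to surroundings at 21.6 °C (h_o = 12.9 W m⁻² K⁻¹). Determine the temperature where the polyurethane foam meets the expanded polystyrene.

T = -71.7 °C

Series thermal resistances, inner to outer:
  R_conv,in = 1/(4πr²h) = 1/(4π·0.184²·492) = 0.004777 K/W
  R_aluminium = (1/0.184 − 1/0.210)/(4πk) = 0.6729/(4π·188) = 2.848×10^-4 K/W
  R_polyurethane foam = (1/0.210 − 1/0.292)/(4πk) = 1.337/(4π·0.0287) = 3.708 K/W
  R_expanded polystyrene = (1/0.292 − 1/0.559)/(4πk) = 1.636/(4π·0.0379) = 3.435 K/W
  R_conv,out = 1/(4πr²h) = 1/(4π·0.559²·12.9) = 0.01974 K/W
ΣR = 0.004777 + 2.848×10^-4 + 3.708 + 3.435 + 0.01974 = 7.168 K/W
Q = ΔT/ΣR = (-172 °C − 21.6 °C)/7.168 = -27.01 W
From the inner boundary to the polyurethane foam/expanded polystyrene interface, ΣR_partial = 3.713 K/W.
T_interface = T_in − Q·ΣR_partial = -172 °C − (-27.01)(3.713) = -71.7 °C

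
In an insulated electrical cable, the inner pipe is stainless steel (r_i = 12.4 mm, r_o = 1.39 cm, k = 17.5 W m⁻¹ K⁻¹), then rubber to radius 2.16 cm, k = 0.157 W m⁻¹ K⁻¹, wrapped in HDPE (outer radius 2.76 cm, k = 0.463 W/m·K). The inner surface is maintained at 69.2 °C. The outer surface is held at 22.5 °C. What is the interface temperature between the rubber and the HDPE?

Series thermal resistances, inner to outer:
  R'_stainless steel = ln(0.0139/0.0124)/(2πk) = 0.1142/(2π·17.5) = 0.001039 m·K/W
  R'_rubber = ln(0.0216/0.0139)/(2πk) = 0.4408/(2π·0.157) = 0.4469 m·K/W
  R'_HDPE = ln(0.0276/0.0216)/(2πk) = 0.2451/(2π·0.463) = 0.08426 m·K/W
ΣR = 0.001039 + 0.4469 + 0.08426 = 0.5322 m·K/W
Q' = ΔT/ΣR = (69.2 °C − 22.5 °C)/0.5322 = 87.75 W/m
From the inner boundary to the rubber/HDPE interface, ΣR_partial = 0.4479 m·K/W.
T_interface = T_in − Q'·ΣR_partial = 69.2 °C − (87.75)(0.4479) = 29.9 °C

T = 29.9 °C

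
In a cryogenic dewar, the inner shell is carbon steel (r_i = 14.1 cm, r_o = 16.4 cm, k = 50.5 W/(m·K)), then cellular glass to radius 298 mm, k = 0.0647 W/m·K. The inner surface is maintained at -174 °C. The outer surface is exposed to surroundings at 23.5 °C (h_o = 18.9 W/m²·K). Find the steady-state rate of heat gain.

Treat each layer as a resistance in series:
  R_carbon steel = (1/0.141 − 1/0.164)/(4πk) = 0.9946/(4π·50.5) = 0.001567 K/W
  R_cellular glass = (1/0.164 − 1/0.298)/(4πk) = 2.742/(4π·0.0647) = 3.372 K/W
  R_conv,out = 1/(4πr²h) = 1/(4π·0.298²·18.9) = 0.04741 K/W
ΣR = 0.001567 + 3.372 + 0.04741 = 3.421 K/W
Q = ΔT/ΣR = (-174 °C − 23.5 °C)/3.421 = -57.7 W
(Negative Q ⇒ heat flows inward; heat gain = 57.7 W.)

Q = 57.7 W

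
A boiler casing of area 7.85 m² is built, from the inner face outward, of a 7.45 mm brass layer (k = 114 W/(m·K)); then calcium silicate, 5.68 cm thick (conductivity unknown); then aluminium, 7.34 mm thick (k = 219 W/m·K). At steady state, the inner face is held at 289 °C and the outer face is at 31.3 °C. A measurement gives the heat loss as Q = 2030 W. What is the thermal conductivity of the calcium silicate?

k = 0.0570 W/m·K

ΣR = ΔT/Q = |289 − 31.3|/2030 = 0.1269 K/W
Known resistances:
  R_brass = L/(kA) = 0.00745/(114·7.85) = 8.325×10^-6 K/W
  R_aluminium = L/(kA) = 0.00734/(219·7.85) = 4.270×10^-6 K/W
R_calcium silicate = ΣR − ΣR_known = 0.1269 − 1.260×10^-5 = 0.1269 K/W
L/(kA) = 0.1269 ⇒ k = 0.0568/(0.1269·7.85) = 0.0570 W/m·K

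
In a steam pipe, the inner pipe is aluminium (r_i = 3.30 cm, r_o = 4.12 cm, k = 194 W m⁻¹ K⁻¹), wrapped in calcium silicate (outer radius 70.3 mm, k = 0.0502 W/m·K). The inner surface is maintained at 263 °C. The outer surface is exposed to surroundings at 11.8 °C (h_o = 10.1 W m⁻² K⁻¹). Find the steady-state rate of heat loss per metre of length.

Resistance network (inner→outer):
  R'_aluminium = ln(0.0412/0.0330)/(2πk) = 0.2219/(2π·194) = 1.821×10^-4 m·K/W
  R'_calcium silicate = ln(0.0703/0.0412)/(2πk) = 0.5343/(2π·0.0502) = 1.694 m·K/W
  R'_conv,out = 1/(2πr h) = 1/(2π·0.0703·10.1) = 0.2242 m·K/W
ΣR = 1.821×10^-4 + 1.694 + 0.2242 = 1.918 m·K/W
Q' = ΔT/ΣR = (263 °C − 11.8 °C)/1.918 = 131 W/m

Q' = 131 W/m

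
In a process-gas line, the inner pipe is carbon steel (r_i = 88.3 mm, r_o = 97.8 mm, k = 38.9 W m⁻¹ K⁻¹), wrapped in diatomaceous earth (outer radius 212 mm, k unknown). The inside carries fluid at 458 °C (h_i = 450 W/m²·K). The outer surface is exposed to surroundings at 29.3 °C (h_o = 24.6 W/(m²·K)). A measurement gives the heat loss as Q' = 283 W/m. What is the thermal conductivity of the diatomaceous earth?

k = 0.0832 W/m·K

ΣR = ΔT/Q' = |458 − 29.3|/283 = 1.515 m·K/W
Known resistances:
  R'_conv,in = 1/(2πr h) = 1/(2π·0.0883·450) = 0.004005 m·K/W
  R'_carbon steel = ln(0.0978/0.0883)/(2πk) = 0.1022/(2π·38.9) = 4.181×10^-4 m·K/W
  R'_conv,out = 1/(2πr h) = 1/(2π·0.212·24.6) = 0.03052 m·K/W
R_diatomaceous earth = ΣR − ΣR_known = 1.515 − 0.03494 = 1.480 m·K/W
ln(r₂/r₁)/(2πk) = 1.480 ⇒ k = 0.7737/(2π·1.480) = 0.0832 W/m·K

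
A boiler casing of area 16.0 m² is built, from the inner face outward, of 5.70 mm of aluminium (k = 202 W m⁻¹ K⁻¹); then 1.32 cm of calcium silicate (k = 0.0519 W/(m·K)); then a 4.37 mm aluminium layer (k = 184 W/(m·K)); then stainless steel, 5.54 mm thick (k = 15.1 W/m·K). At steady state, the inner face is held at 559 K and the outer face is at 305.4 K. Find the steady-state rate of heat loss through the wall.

Q = 15900 W

Resistance network (inner→outer):
  R_aluminium = L/(kA) = 0.00570/(202·16.0) = 1.764×10^-6 K/W
  R_calcium silicate = L/(kA) = 0.0132/(0.0519·16.0) = 0.01590 K/W
  R_aluminium = L/(kA) = 0.00437/(184·16.0) = 1.484×10^-6 K/W
  R_stainless steel = L/(kA) = 0.00554/(15.1·16.0) = 2.293×10^-5 K/W
ΣR = 1.764×10^-6 + 0.01590 + 1.484×10^-6 + 2.293×10^-5 = 0.01593 K/W
Q = ΔT/ΣR = (559 K − 305.4 K)/0.01593 = 15900 W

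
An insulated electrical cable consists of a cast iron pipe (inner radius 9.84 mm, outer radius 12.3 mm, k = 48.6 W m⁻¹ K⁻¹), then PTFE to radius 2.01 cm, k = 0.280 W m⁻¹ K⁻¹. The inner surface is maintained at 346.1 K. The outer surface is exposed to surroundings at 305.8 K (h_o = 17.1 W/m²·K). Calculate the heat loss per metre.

Resistance network (inner→outer):
  R'_cast iron = ln(0.0123/0.00984)/(2πk) = 0.2231/(2π·48.6) = 7.307×10^-4 m·K/W
  R'_PTFE = ln(0.0201/0.0123)/(2πk) = 0.4911/(2π·0.280) = 0.2792 m·K/W
  R'_conv,out = 1/(2πr h) = 1/(2π·0.0201·17.1) = 0.4631 m·K/W
ΣR = 7.307×10^-4 + 0.2792 + 0.4631 = 0.7430 m·K/W
Q' = ΔT/ΣR = (346.1 K − 305.8 K)/0.7430 = 54.2 W/m

Q' = 54.2 W/m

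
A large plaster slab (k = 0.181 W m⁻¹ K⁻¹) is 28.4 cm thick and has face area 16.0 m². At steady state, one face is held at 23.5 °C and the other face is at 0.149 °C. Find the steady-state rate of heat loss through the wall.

Q = kA·ΔT/L = 0.181 × 16.0 × |23.5 °C − 0.149 °C| / 0.284 = 238 W

Q = 238 W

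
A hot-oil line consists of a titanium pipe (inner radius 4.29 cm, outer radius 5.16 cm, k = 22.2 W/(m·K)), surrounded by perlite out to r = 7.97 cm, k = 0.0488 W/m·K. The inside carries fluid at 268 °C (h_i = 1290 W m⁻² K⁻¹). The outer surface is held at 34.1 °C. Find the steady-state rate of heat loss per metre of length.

Resistance network (inner→outer):
  R'_conv,in = 1/(2πr h) = 1/(2π·0.0429·1290) = 0.002876 m·K/W
  R'_titanium = ln(0.0516/0.0429)/(2πk) = 0.1846/(2π·22.2) = 0.001324 m·K/W
  R'_perlite = ln(0.0797/0.0516)/(2πk) = 0.4347/(2π·0.0488) = 1.418 m·K/W
ΣR = 0.002876 + 0.001324 + 1.418 = 1.422 m·K/W
Q' = ΔT/ΣR = (268 °C − 34.1 °C)/1.422 = 164 W/m

Q' = 164 W/m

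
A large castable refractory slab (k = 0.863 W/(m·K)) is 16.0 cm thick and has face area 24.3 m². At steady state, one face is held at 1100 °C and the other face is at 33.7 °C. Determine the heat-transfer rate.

Q = kA·ΔT/L = 0.863 × 24.3 × |1100 °C − 33.7 °C| / 0.160 = 1.40×10^5 W

Q = 140 kW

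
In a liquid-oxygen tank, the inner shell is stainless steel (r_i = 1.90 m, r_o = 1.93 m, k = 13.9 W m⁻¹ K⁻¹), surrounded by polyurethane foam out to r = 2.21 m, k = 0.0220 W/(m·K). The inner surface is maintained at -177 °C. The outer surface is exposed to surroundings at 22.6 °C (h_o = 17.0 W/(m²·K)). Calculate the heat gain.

Series thermal resistances, inner to outer:
  R_stainless steel = (1/1.90 − 1/1.93)/(4πk) = 0.008181/(4π·13.9) = 4.684×10^-5 K/W
  R_polyurethane foam = (1/1.93 − 1/2.21)/(4πk) = 0.06565/(4π·0.0220) = 0.2375 K/W
  R_conv,out = 1/(4πr²h) = 1/(4π·2.21²·17.0) = 9.584×10^-4 K/W
ΣR = 4.684×10^-5 + 0.2375 + 9.584×10^-4 = 0.2385 K/W
Q = ΔT/ΣR = (-177 °C − 22.6 °C)/0.2385 = -837 W
(Negative Q ⇒ heat flows inward; heat gain = 837 W.)

Q = 837 W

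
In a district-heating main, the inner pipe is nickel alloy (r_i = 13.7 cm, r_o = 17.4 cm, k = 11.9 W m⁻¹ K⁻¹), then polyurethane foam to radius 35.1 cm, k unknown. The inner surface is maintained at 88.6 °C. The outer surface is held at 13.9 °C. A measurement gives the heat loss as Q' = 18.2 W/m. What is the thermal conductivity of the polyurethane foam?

ΣR = ΔT/Q' = |88.6 − 13.9|/18.2 = 4.104 m·K/W
Known resistances:
  R'_nickel alloy = ln(0.174/0.137)/(2πk) = 0.2391/(2π·11.9) = 0.003197 m·K/W
R_polyurethane foam = ΣR − ΣR_known = 4.104 − 0.003197 = 4.101 m·K/W
ln(r₂/r₁)/(2πk) = 4.101 ⇒ k = 0.7017/(2π·4.101) = 0.0272 W/m·K

k = 0.0272 W/m·K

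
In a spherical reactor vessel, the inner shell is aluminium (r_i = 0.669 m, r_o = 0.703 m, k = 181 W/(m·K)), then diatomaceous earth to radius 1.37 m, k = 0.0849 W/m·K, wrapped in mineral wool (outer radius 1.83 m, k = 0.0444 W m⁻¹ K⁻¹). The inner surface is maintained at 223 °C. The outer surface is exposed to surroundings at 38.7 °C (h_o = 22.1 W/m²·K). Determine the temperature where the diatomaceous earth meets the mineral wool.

T = 101 °C

Series thermal resistances, inner to outer:
  R_aluminium = (1/0.669 − 1/0.703)/(4πk) = 0.07229/(4π·181) = 3.178×10^-5 K/W
  R_diatomaceous earth = (1/0.703 − 1/1.37)/(4πk) = 0.6925/(4π·0.0849) = 0.6491 K/W
  R_mineral wool = (1/1.37 − 1/1.83)/(4πk) = 0.1835/(4π·0.0444) = 0.3288 K/W
  R_conv,out = 1/(4πr²h) = 1/(4π·1.83²·22.1) = 0.001075 K/W
ΣR = 3.178×10^-5 + 0.6491 + 0.3288 + 0.001075 = 0.9790 K/W
Q = ΔT/ΣR = (223 °C − 38.7 °C)/0.9790 = 188.3 W
From the inner boundary to the diatomaceous earth/mineral wool interface, ΣR_partial = 0.6491 K/W.
T_interface = T_in − Q·ΣR_partial = 223 °C − (188.3)(0.6491) = 101 °C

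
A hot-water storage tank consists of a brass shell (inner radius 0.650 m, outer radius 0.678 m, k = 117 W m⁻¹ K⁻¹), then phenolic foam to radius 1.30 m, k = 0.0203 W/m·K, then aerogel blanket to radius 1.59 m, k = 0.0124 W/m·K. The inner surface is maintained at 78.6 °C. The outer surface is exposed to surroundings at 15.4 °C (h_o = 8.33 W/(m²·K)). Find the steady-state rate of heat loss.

Q = 17.2 W

Treat each layer as a resistance in series:
  R_brass = (1/0.650 − 1/0.678)/(4πk) = 0.06354/(4π·117) = 4.321×10^-5 K/W
  R_phenolic foam = (1/0.678 − 1/1.30)/(4πk) = 0.7057/(4π·0.0203) = 2.766 K/W
  R_aerogel blanket = (1/1.30 − 1/1.59)/(4πk) = 0.1403/(4π·0.0124) = 0.9004 K/W
  R_conv,out = 1/(4πr²h) = 1/(4π·1.59²·8.33) = 0.003779 K/W
ΣR = 4.321×10^-5 + 2.766 + 0.9004 + 0.003779 = 3.670 K/W
Q = ΔT/ΣR = (78.6 °C − 15.4 °C)/3.670 = 17.2 W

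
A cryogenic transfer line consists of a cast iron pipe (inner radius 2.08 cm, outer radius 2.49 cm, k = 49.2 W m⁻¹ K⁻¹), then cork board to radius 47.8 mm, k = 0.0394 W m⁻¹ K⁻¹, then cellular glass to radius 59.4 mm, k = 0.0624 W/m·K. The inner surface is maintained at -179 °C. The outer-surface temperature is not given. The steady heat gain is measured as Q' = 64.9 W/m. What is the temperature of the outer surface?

T_out = 28.0 °C

Series resistances:
  R'_cast iron = ln(0.0249/0.0208)/(2πk) = 0.1799/(2π·49.2) = 5.820×10^-4 m·K/W
  R'_cork board = ln(0.0478/0.0249)/(2πk) = 0.6522/(2π·0.0394) = 2.634 m·K/W
  R'_cellular glass = ln(0.0594/0.0478)/(2πk) = 0.2173/(2π·0.0624) = 0.5542 m·K/W
ΣR = 3.189 m·K/W
ΔT = Q'·ΣR = 64.9 × 3.189 = 207.0 K
Heat flows inward, so T_out = T_in + ΔT = -179 + 207.0 = 28.0 °C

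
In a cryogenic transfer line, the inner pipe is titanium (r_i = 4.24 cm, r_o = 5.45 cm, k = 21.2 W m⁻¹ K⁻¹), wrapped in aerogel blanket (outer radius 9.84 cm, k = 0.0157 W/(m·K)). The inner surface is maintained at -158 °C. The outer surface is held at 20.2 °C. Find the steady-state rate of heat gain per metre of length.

Q' = 29.7 W/m

Treat each layer as a resistance in series:
  R'_titanium = ln(0.0545/0.0424)/(2πk) = 0.2511/(2π·21.2) = 0.001885 m·K/W
  R'_aerogel blanket = ln(0.0984/0.0545)/(2πk) = 0.5908/(2π·0.0157) = 5.989 m·K/W
ΣR = 0.001885 + 5.989 = 5.991 m·K/W
Q' = ΔT/ΣR = (-158 °C − 20.2 °C)/5.991 = -29.7 W/m
(Negative Q' ⇒ heat flows inward; heat gain = 29.7 W/m.)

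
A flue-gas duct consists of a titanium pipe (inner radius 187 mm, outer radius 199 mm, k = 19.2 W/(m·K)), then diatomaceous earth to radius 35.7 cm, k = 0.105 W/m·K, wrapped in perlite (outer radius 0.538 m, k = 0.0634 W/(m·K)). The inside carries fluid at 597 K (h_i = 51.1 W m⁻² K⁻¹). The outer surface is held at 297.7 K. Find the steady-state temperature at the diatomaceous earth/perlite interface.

Series thermal resistances, inner to outer:
  R'_conv,in = 1/(2πr h) = 1/(2π·0.187·51.1) = 0.01666 m·K/W
  R'_titanium = ln(0.199/0.187)/(2πk) = 0.06220/(2π·19.2) = 5.156×10^-4 m·K/W
  R'_diatomaceous earth = ln(0.357/0.199)/(2πk) = 0.5844/(2π·0.105) = 0.8859 m·K/W
  R'_perlite = ln(0.538/0.357)/(2πk) = 0.4101/(2π·0.0634) = 1.030 m·K/W
ΣR = 0.01666 + 5.156×10^-4 + 0.8859 + 1.030 = 1.933 m·K/W
Q' = ΔT/ΣR = (597 K − 297.7 K)/1.933 = 154.8 W/m
From the inner boundary to the diatomaceous earth/perlite interface, ΣR_partial = 0.9031 m·K/W.
T_interface = T_in − Q'·ΣR_partial = 597 K − (154.8)(0.9031) = 457 K

T = 457 K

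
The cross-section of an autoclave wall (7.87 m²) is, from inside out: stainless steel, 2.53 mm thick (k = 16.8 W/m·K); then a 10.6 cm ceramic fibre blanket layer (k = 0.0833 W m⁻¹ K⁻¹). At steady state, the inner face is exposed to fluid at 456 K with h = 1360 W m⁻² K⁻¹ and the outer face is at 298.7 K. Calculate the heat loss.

Resistance network (inner→outer):
  R_conv,in = 1/(hA) = 1/(1360·7.87) = 9.343×10^-5 K/W
  R_stainless steel = L/(kA) = 0.00253/(16.8·7.87) = 1.914×10^-5 K/W
  R_ceramic fibre blanket = L/(kA) = 0.106/(0.0833·7.87) = 0.1617 K/W
ΣR = 9.343×10^-5 + 1.914×10^-5 + 0.1617 = 0.1618 K/W
Q = ΔT/ΣR = (456 K − 298.7 K)/0.1618 = 972 W

Q = 972 W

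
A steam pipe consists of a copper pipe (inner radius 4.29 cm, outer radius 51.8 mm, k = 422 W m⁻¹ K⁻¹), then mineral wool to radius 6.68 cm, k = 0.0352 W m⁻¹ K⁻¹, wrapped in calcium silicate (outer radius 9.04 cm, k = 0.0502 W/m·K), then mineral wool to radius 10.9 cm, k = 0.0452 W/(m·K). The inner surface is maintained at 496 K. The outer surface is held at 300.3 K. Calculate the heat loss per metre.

Resistance network (inner→outer):
  R'_copper = ln(0.0518/0.0429)/(2πk) = 0.1885/(2π·422) = 7.110×10^-5 m·K/W
  R'_mineral wool = ln(0.0668/0.0518)/(2πk) = 0.2543/(2π·0.0352) = 1.150 m·K/W
  R'_calcium silicate = ln(0.0904/0.0668)/(2πk) = 0.3025/(2π·0.0502) = 0.9592 m·K/W
  R'_mineral wool = ln(0.109/0.0904)/(2πk) = 0.1871/(2π·0.0452) = 0.6588 m·K/W
ΣR = 7.110×10^-5 + 1.150 + 0.9592 + 0.6588 = 2.768 m·K/W
Q' = ΔT/ΣR = (496 K − 300.3 K)/2.768 = 70.7 W/m

Q' = 70.7 W/m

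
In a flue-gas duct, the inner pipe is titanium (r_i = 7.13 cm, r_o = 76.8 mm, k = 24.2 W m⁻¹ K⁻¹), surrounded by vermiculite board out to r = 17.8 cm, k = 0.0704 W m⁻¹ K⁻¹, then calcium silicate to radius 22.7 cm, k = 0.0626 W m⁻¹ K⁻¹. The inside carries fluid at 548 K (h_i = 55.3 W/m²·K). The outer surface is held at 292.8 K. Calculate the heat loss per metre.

Q' = 99.7 W/m

Resistance network (inner→outer):
  R'_conv,in = 1/(2πr h) = 1/(2π·0.0713·55.3) = 0.04037 m·K/W
  R'_titanium = ln(0.0768/0.0713)/(2πk) = 0.07431/(2π·24.2) = 4.887×10^-4 m·K/W
  R'_vermiculite board = ln(0.178/0.0768)/(2πk) = 0.8406/(2π·0.0704) = 1.900 m·K/W
  R'_calcium silicate = ln(0.227/0.178)/(2πk) = 0.2432/(2π·0.0626) = 0.6182 m·K/W
ΣR = 0.04037 + 4.887×10^-4 + 1.900 + 0.6182 = 2.559 m·K/W
Q' = ΔT/ΣR = (548 K − 292.8 K)/2.559 = 99.7 W/m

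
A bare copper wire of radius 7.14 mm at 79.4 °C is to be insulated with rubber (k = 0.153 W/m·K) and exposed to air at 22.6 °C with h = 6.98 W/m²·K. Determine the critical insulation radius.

r_cr = 2.19 cm

For a cylinder, r_cr = k_ins/h = 0.153/6.98 = 0.0219 m = 2.19 cm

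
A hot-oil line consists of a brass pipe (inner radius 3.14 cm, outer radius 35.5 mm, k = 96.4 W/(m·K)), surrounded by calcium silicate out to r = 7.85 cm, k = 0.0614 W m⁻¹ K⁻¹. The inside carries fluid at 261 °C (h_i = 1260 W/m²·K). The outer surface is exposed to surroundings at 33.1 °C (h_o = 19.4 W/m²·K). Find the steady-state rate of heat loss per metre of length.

Q' = 105 W/m

Treat each layer as a resistance in series:
  R'_conv,in = 1/(2πr h) = 1/(2π·0.0314·1260) = 0.004023 m·K/W
  R'_brass = ln(0.0355/0.0314)/(2πk) = 0.1227/(2π·96.4) = 2.026×10^-4 m·K/W
  R'_calcium silicate = ln(0.0785/0.0355)/(2πk) = 0.7936/(2π·0.0614) = 2.057 m·K/W
  R'_conv,out = 1/(2πr h) = 1/(2π·0.0785·19.4) = 0.1045 m·K/W
ΣR = 0.004023 + 2.026×10^-4 + 2.057 + 0.1045 = 2.166 m·K/W
Q' = ΔT/ΣR = (261 °C − 33.1 °C)/2.166 = 105 W/m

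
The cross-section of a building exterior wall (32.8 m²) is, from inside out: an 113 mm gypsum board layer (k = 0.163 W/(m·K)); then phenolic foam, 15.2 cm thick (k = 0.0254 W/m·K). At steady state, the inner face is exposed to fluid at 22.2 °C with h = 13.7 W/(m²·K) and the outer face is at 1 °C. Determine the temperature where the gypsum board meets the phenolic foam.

T = 19.8 °C

Treat each layer as a resistance in series:
  R_conv,in = 1/(hA) = 1/(13.7·32.8) = 0.002225 K/W
  R_gypsum board = L/(kA) = 0.113/(0.163·32.8) = 0.02114 K/W
  R_phenolic foam = L/(kA) = 0.152/(0.0254·32.8) = 0.1824 K/W
ΣR = 0.002225 + 0.02114 + 0.1824 = 0.2058 K/W
Q = ΔT/ΣR = (22.2 °C − 1 °C)/0.2058 = 103.0 W
From the inner boundary to the gypsum board/phenolic foam interface, ΣR_partial = 0.02337 K/W.
T_interface = T_in − Q·ΣR_partial = 22.2 °C − (103.0)(0.02337) = 19.8 °C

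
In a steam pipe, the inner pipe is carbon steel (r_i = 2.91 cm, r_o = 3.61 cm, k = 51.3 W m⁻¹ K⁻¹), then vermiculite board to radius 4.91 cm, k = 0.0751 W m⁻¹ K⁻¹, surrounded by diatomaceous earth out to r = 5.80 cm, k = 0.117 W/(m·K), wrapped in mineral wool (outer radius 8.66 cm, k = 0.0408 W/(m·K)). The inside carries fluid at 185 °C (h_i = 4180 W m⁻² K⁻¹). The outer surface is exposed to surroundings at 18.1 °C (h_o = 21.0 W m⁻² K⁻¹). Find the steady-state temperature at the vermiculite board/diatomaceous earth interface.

T = 142 °C

Treat each layer as a resistance in series:
  R'_conv,in = 1/(2πr h) = 1/(2π·0.0291·4180) = 0.001308 m·K/W
  R'_carbon steel = ln(0.0361/0.0291)/(2πk) = 0.2156/(2π·51.3) = 6.687×10^-4 m·K/W
  R'_vermiculite board = ln(0.0491/0.0361)/(2πk) = 0.3076/(2π·0.0751) = 0.6518 m·K/W
  R'_diatomaceous earth = ln(0.0580/0.0491)/(2πk) = 0.1666/(2π·0.117) = 0.2266 m·K/W
  R'_mineral wool = ln(0.0866/0.0580)/(2πk) = 0.4009/(2π·0.0408) = 1.564 m·K/W
  R'_conv,out = 1/(2πr h) = 1/(2π·0.0866·21.0) = 0.08752 m·K/W
ΣR = 0.001308 + 6.687×10^-4 + 0.6518 + 0.2266 + 1.564 + 0.08752 = 2.532 m·K/W
Q' = ΔT/ΣR = (185 °C − 18.1 °C)/2.532 = 65.92 W/m
From the inner boundary to the vermiculite board/diatomaceous earth interface, ΣR_partial = 0.6538 m·K/W.
T_interface = T_in − Q'·ΣR_partial = 185 °C − (65.92)(0.6538) = 142 °C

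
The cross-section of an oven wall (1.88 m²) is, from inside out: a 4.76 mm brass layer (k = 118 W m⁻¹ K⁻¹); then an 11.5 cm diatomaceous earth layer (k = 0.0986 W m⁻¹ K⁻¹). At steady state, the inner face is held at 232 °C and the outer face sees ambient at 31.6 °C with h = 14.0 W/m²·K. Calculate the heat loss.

Q = 304 W

Series thermal resistances, inner to outer:
  R_brass = L/(kA) = 0.00476/(118·1.88) = 2.146×10^-5 K/W
  R_diatomaceous earth = L/(kA) = 0.115/(0.0986·1.88) = 0.6204 K/W
  R_conv,out = 1/(hA) = 1/(14.0·1.88) = 0.03799 K/W
ΣR = 2.146×10^-5 + 0.6204 + 0.03799 = 0.6584 K/W
Q = ΔT/ΣR = (232 °C − 31.6 °C)/0.6584 = 304 W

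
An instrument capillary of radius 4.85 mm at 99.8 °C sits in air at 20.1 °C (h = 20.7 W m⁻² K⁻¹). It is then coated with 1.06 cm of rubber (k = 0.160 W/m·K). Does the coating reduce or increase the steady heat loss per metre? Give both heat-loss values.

Critical radius for a cylinder: r_cr = k/h = 0.00773 m = 0.773 cm.
Outer radius after coating: r₂ = 0.00485 + 0.0106 = 0.01545 m.
r₁ < r_cr < r₂: heat loss rises to a maximum at r_cr then falls. Whether the coating helps depends on whether Q(r₂) has dropped back below Q(r₁).
Bare: R = 1/(2πr₁h) = 1.585 m·K/W; Q = 79.7/1.585 = 50.3 W/m.
Coated: R = R_cond + R_conv = 1.650 m·K/W; Q = 79.7/1.650 = 48.3 W/m.

reduces: 50.3 → 48.3 W/m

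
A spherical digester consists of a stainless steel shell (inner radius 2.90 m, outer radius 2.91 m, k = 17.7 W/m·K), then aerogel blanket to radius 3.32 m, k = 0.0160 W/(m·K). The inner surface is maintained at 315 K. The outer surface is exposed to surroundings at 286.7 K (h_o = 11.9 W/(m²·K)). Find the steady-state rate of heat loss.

Q = 134 W

Resistance network (inner→outer):
  R_stainless steel = (1/2.90 − 1/2.91)/(4πk) = 0.001185/(4π·17.7) = 5.328×10^-6 K/W
  R_aerogel blanket = (1/2.91 − 1/3.32)/(4πk) = 0.04244/(4π·0.0160) = 0.2111 K/W
  R_conv,out = 1/(4πr²h) = 1/(4π·3.32²·11.9) = 6.067×10^-4 K/W
ΣR = 5.328×10^-6 + 0.2111 + 6.067×10^-4 = 0.2117 K/W
Q = ΔT/ΣR = (315 K − 286.7 K)/0.2117 = 134 W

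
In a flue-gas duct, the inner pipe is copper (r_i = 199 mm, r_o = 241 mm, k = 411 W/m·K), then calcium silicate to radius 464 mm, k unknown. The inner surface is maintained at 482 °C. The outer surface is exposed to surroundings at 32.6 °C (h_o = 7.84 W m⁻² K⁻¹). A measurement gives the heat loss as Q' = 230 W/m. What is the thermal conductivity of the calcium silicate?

ΣR = ΔT/Q' = |482 − 32.6|/230 = 1.954 m·K/W
Known resistances:
  R'_copper = ln(0.241/0.199)/(2πk) = 0.1915/(2π·411) = 7.415×10^-5 m·K/W
  R'_conv,out = 1/(2πr h) = 1/(2π·0.464·7.84) = 0.04375 m·K/W
R_calcium silicate = ΣR − ΣR_known = 1.954 − 0.04382 = 1.910 m·K/W
ln(r₂/r₁)/(2πk) = 1.910 ⇒ k = 0.6551/(2π·1.910) = 0.0546 W/m·K

k = 0.0546 W/m·K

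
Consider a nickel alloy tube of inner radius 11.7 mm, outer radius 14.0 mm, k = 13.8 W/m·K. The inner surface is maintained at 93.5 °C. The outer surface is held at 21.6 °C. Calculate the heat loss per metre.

Q' = 34.7 kW/m

Q' = 2πk·ΔT/ln(r₂/r₁) = 2π × 13.8 × 71.9 / ln(0.0140/0.0117) = 34700 W/m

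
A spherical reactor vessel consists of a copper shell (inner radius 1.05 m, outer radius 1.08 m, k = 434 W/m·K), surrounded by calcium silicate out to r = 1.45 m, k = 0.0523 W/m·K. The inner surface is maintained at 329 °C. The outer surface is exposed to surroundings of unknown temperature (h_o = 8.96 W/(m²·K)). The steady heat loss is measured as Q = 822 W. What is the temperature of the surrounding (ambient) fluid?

T_out = 30.0 °C

Sum the resistances:
  R_copper = (1/1.05 − 1/1.08)/(4πk) = 0.02646/(4π·434) = 4.851×10^-6 K/W
  R_calcium silicate = (1/1.08 − 1/1.45)/(4πk) = 0.2363/(4π·0.0523) = 0.3595 K/W
  R_conv,out = 1/(4πr²h) = 1/(4π·1.45²·8.96) = 0.004224 K/W
ΣR = 0.3637 K/W
ΔT = Q·ΣR = 822 × 0.3637 = 299.0 K
Heat flows outward, so T_out = T_in − ΔT = 329 − 299.0 = 30.0 °C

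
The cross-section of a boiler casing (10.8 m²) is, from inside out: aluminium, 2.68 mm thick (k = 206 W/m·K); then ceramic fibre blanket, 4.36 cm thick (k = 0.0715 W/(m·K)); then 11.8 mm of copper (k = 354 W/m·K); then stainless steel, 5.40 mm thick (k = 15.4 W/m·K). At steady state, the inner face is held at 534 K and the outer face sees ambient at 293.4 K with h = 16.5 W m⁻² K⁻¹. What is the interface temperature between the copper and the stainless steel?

Resistance network (inner→outer):
  R_aluminium = L/(kA) = 0.00268/(206·10.8) = 1.205×10^-6 K/W
  R_ceramic fibre blanket = L/(kA) = 0.0436/(0.0715·10.8) = 0.05646 K/W
  R_copper = L/(kA) = 0.0118/(354·10.8) = 3.086×10^-6 K/W
  R_stainless steel = L/(kA) = 0.00540/(15.4·10.8) = 3.247×10^-5 K/W
  R_conv,out = 1/(hA) = 1/(16.5·10.8) = 0.005612 K/W
ΣR = 1.205×10^-6 + 0.05646 + 3.086×10^-6 + 3.247×10^-5 + 0.005612 = 0.06211 K/W
Q = ΔT/ΣR = (534 K − 293.4 K)/0.06211 = 3874 W
From the inner boundary to the copper/stainless steel interface, ΣR_partial = 0.05646 K/W.
T_interface = T_in − Q·ΣR_partial = 534 K − (3874)(0.05646) = 315.3 K

T = 315.3 K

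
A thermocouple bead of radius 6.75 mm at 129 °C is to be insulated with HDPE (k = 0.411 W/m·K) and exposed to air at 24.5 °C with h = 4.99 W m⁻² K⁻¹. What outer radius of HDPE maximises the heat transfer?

r_cr = 16.5 cm

For a sphere, r_cr = 2k_ins/h = 2·0.411/4.99 = 0.165 m = 16.5 cm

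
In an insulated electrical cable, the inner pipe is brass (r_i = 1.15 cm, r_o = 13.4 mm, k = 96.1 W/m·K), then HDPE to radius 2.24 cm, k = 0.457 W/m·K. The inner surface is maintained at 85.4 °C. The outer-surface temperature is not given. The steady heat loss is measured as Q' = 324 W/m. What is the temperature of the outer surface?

T_out = 27.3 °C

Series resistances:
  R'_brass = ln(0.0134/0.0115)/(2πk) = 0.1529/(2π·96.1) = 2.532×10^-4 m·K/W
  R'_HDPE = ln(0.0224/0.0134)/(2πk) = 0.5138/(2π·0.457) = 0.1789 m·K/W
ΣR = 0.1792 m·K/W
ΔT = Q'·ΣR = 324 × 0.1792 = 58.06 K
Heat flows outward, so T_out = T_in − ΔT = 85.4 − 58.06 = 27.3 °C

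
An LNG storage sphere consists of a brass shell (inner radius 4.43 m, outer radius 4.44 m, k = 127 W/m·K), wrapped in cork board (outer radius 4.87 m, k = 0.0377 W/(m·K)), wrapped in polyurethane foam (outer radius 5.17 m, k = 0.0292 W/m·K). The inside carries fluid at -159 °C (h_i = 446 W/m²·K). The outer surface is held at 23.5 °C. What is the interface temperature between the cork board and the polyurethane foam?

Treat each layer as a resistance in series:
  R_conv,in = 1/(4πr²h) = 1/(4π·4.43²·446) = 9.092×10^-6 K/W
  R_brass = (1/4.43 − 1/4.44)/(4πk) = 5.084×10^-4/(4π·127) = 3.186×10^-7 K/W
  R_cork board = (1/4.44 − 1/4.87)/(4πk) = 0.01989/(4π·0.0377) = 0.04198 K/W
  R_polyurethane foam = (1/4.87 − 1/5.17)/(4πk) = 0.01192/(4π·0.0292) = 0.03247 K/W
ΣR = 9.092×10^-6 + 3.186×10^-7 + 0.04198 + 0.03247 = 0.07446 K/W
Q = ΔT/ΣR = (-159 °C − 23.5 °C)/0.07446 = -2451 W
From the inner boundary to the cork board/polyurethane foam interface, ΣR_partial = 0.04199 K/W.
T_interface = T_in − Q·ΣR_partial = -159 °C − (-2451)(0.04199) = -56.1 °C

T = -56.1 °C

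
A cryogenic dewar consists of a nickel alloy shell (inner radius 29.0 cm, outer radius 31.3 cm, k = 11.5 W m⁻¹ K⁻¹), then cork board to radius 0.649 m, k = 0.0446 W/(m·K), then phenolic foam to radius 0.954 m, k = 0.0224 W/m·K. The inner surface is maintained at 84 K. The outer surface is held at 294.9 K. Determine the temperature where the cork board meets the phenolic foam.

T = 216.4 K

Treat each layer as a resistance in series:
  R_nickel alloy = (1/0.290 − 1/0.313)/(4πk) = 0.2534/(4π·11.5) = 0.001753 K/W
  R_cork board = (1/0.313 − 1/0.649)/(4πk) = 1.654/(4π·0.0446) = 2.951 K/W
  R_phenolic foam = (1/0.649 − 1/0.954)/(4πk) = 0.4926/(4π·0.0224) = 1.750 K/W
ΣR = 0.001753 + 2.951 + 1.750 = 4.703 K/W
Q = ΔT/ΣR = (84 K − 294.9 K)/4.703 = -44.84 W
From the inner boundary to the cork board/phenolic foam interface, ΣR_partial = 2.953 K/W.
T_interface = T_in − Q·ΣR_partial = 84 K − (-44.84)(2.953) = 216.4 K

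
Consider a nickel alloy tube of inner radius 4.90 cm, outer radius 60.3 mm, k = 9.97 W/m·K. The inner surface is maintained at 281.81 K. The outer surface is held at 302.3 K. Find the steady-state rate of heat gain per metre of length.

Q' = 6.19 kW/m

Q' = 2πk·ΔT/ln(r₂/r₁) = 2π × 9.97 × 20.49 / ln(0.0603/0.0490) = 6190 W/m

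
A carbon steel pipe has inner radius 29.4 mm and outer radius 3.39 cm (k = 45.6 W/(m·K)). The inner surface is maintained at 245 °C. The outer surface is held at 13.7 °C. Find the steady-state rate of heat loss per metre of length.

Q' = 2πk·ΔT/ln(r₂/r₁) = 2π × 45.6 × 231.3 / ln(0.0339/0.0294) = 4.65×10^5 W/m

Q' = 465 kW/m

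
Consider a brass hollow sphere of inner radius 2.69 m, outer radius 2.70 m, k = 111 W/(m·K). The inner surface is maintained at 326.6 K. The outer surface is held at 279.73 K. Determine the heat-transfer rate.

Q = 4πk·ΔT/(1/r₁ − 1/r₂) = 4π × 111 × 46.87 / (1/2.69 − 1/2.70) = 4.75×10^7 W

Q = 4.75×10^7 W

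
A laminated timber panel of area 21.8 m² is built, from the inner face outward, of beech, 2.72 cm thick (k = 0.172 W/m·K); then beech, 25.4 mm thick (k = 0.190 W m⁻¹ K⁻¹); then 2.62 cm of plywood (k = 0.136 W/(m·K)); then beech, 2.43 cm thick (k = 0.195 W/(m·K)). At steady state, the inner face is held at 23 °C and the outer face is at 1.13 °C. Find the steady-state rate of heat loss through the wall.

Q = 783 W

Series thermal resistances, inner to outer:
  R_beech = L/(kA) = 0.0272/(0.172·21.8) = 0.007254 K/W
  R_beech = L/(kA) = 0.0254/(0.190·21.8) = 0.006132 K/W
  R_plywood = L/(kA) = 0.0262/(0.136·21.8) = 0.008837 K/W
  R_beech = L/(kA) = 0.0243/(0.195·21.8) = 0.005716 K/W
ΣR = 0.007254 + 0.006132 + 0.008837 + 0.005716 = 0.02794 K/W
Q = ΔT/ΣR = (23 °C − 1.13 °C)/0.02794 = 783 W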